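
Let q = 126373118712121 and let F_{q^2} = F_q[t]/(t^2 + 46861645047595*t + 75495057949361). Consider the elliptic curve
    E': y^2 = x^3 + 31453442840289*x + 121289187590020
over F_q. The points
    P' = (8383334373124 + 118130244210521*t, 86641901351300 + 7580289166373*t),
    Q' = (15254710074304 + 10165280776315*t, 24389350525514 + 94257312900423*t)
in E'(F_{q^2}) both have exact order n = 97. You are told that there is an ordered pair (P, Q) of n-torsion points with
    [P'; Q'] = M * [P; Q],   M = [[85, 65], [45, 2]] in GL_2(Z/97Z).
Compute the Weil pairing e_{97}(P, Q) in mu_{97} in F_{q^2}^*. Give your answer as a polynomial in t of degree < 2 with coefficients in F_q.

115591079765013 + 78457807024967*t

Under M = [[85,65],[45,2]] in GL_2(Z/97), e_{97}(P',Q') = e_{97}(P,Q)^(85*2-65*45 mod 97).
det(M) mod 97 = 58; its inverse in (Z/97)^* is 92 (check: 58*92 mod 97 = 1).
Miller loop for e_{97} over F_{126373118712121^2}: bits of 97 = 1100001; 6 double steps + 2 add steps, l/v at each.
The quotient is 5771485671388 + 92936808002951*t.
Finally e_{97}(P,Q) = 115591079765013 + 78457807024967*t.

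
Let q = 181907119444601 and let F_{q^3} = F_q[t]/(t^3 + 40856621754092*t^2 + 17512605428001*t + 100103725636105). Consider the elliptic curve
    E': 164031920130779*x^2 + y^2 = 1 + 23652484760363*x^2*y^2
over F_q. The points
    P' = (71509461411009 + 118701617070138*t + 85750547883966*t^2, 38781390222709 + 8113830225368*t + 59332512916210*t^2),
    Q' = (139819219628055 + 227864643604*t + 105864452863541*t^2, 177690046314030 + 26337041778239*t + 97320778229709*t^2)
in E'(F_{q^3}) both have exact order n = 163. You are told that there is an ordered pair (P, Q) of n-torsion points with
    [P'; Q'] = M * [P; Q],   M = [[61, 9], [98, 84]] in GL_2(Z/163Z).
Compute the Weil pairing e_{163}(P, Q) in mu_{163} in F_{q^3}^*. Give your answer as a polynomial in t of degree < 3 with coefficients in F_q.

114839033334419 + 104720397734884*t + 113135905591147*t^2

Alternating bilinearity on E[163] (values in mu_{163} in F_{181907119444601^3}) gives e(P',Q') = e(P,Q)^det(M).
det(M) mod 163 = 4; its inverse in (Z/163)^* is 41 (check: 4*41 mod 163 = 1).
Map (x,y)_Ed via u=(1+y)/(1-y), v=(1+y)/((1-y)x) to Montgomery A=152952098249229,B=73774264237724; then to (a',b')=(128761296792963,34209953767370).
8-bit Miller (10100011) on E'/F_{181907119444601} with a'=128761296792963, b'=34209953767370: accumulate tangent/chord ratios at Q'+S and P'+S'.
Miller gives e_{163}(P',Q') = 81626578102061 + 126473268569746*t + 147248839253194*t^2 in F_{181907119444601^3}.
Thus e_{163}(P,Q) = 114839033334419 + 104720397734884*t + 113135905591147*t^2.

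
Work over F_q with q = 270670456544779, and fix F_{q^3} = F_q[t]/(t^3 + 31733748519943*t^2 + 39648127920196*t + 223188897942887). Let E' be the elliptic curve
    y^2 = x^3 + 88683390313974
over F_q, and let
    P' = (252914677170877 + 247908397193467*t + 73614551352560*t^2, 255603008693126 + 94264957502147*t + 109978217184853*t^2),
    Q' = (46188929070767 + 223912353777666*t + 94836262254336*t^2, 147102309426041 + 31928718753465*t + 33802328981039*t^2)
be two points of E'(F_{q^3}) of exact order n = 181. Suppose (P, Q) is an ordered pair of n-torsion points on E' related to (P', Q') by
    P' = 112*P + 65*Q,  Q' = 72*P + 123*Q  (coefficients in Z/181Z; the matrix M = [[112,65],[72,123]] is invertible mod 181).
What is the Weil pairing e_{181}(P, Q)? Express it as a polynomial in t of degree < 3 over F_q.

Since e_{181}(P,P)=e_{181}(Q,Q)=1 and e_{181}(Q,P)=e_{181}(P,Q)^{-1}, expanding e_{181}(112*P + 65*Q,72*P + 123*Q) leaves e(P,Q)^det(M).
Hence e(P,Q) = e(P',Q')^{122} where 122 = 46^{-1} mod 181.
8-bit Miller (10110101) on E'/F_{270670456544779} with a'=0, b'=88683390313974: accumulate tangent/chord ratios at Q'+S and P'+S'.
Miller gives e_{181}(P',Q') = 189671987831376 + 250555673799598*t + 264394257942046*t^2 in F_{270670456544779^3}.
(189671987831376 + 250555673799598*t + 264394257942046*t^2)^{122} mod (270670456544779,f) = 268462798813471 + 270566251778587*t + 150528784620000*t^2.

268462798813471 + 270566251778587*t + 150528784620000*t^2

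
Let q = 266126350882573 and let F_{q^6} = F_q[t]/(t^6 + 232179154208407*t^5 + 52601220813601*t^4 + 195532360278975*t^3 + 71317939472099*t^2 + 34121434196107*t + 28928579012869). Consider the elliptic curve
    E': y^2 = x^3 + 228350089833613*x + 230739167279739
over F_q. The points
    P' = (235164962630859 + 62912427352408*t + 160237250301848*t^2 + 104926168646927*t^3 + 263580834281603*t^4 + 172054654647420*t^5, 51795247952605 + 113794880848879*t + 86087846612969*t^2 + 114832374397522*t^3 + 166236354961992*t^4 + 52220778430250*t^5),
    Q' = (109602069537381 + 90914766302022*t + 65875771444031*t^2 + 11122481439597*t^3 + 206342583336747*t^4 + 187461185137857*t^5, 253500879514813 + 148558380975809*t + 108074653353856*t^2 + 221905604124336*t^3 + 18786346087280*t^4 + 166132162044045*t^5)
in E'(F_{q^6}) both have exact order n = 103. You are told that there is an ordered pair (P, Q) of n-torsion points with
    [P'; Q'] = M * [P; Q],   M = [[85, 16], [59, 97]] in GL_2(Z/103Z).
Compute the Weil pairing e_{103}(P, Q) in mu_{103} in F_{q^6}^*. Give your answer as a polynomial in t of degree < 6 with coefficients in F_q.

54333763012142 + 67647459018199*t + 178287874936323*t^2 + 58462454101741*t^3 + 142677054667610*t^4 + 71099539446399*t^5

Alternating bilinearity on E[103] (values in mu_{103} in F_{266126350882573^6}) gives e(P',Q') = e(P,Q)^det(M).
85*97 - 16*59 = 7301; reduced mod 103: det = 91, inverse 60.
n = 103 = (1100111)_2 (7 bits, wt 5); accumulate f_{103,P'}(Q'+S)/f_{103,P'}(S) along the 6-step ladder.
So e_{103}(P',Q') = 183084246076625 + 102440611303282*t + 168972163302443*t^2 + 32492146805659*t^3 + 210798301228119*t^4 + 264378013863471*t^5.
Hence e(P,Q) = 54333763012142 + 67647459018199*t + 178287874936323*t^2 + 58462454101741*t^3 + 142677054667610*t^4 + 71099539446399*t^5 in F_{266126350882573^6}^*.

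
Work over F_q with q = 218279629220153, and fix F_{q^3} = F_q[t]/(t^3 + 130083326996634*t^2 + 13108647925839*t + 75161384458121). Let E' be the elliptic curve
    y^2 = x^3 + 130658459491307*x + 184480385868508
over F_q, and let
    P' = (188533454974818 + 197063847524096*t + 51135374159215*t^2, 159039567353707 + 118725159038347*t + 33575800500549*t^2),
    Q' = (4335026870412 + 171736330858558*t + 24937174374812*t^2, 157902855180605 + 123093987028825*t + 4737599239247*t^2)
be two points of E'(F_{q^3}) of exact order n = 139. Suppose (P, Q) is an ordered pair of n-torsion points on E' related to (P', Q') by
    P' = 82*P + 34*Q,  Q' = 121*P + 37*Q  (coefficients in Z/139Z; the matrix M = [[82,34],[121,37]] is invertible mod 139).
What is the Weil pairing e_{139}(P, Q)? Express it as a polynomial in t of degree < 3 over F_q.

174616148479529 + 164222910142165*t + 87798964450036*t^2

Alternating bilinearity on E[139] (values in mu_{139} in F_{218279629220153^3}) gives e(P',Q') = e(P,Q)^det(M).
Hence e(P,Q) = e(P',Q')^{126} where 126 = 32^{-1} mod 139.
8-bit Miller (10001011) on E'/F_{218279629220153} with a'=130658459491307, b'=184480385868508: accumulate tangent/chord ratios at Q'+S and P'+S'.
So e_{139}(P',Q') = 82883070606185 + 62353499036324*t + 173364819848969*t^2.
Thus e_{139}(P,Q) = 174616148479529 + 164222910142165*t + 87798964450036*t^2.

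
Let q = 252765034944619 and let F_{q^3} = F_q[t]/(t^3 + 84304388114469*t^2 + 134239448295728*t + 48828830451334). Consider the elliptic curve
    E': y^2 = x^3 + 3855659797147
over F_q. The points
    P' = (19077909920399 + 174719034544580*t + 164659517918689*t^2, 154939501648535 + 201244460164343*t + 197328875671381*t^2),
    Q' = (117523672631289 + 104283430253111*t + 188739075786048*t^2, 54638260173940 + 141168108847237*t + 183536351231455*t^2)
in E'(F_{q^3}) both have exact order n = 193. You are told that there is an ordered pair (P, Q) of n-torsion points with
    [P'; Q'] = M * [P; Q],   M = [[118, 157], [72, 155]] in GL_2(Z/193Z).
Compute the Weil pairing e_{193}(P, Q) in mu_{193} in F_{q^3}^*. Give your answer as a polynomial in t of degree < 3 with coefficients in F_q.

e_{193} is bilinear + alternating on E[193], so e_{193}(118*P + 157*Q, 72*P + 155*Q) = e_{193}(P,Q)^(118*155-157*72).
det(M) mod 193 = 38; its inverse in (Z/193)^* is 127 (check: 38*127 mod 193 = 1).
Miller loop for e_{193} over F_{252765034944619^3}: bits of 193 = 11000001; 7 double steps + 2 add steps, l/v at each.
Result: e(P',Q') = 70754029033061 + 62214563153899*t + 143394530973072*t^2.
Thus e_{193}(P,Q) = 6559282759224 + 39458382961461*t + 82524013040998*t^2.

6559282759224 + 39458382961461*t + 82524013040998*t^2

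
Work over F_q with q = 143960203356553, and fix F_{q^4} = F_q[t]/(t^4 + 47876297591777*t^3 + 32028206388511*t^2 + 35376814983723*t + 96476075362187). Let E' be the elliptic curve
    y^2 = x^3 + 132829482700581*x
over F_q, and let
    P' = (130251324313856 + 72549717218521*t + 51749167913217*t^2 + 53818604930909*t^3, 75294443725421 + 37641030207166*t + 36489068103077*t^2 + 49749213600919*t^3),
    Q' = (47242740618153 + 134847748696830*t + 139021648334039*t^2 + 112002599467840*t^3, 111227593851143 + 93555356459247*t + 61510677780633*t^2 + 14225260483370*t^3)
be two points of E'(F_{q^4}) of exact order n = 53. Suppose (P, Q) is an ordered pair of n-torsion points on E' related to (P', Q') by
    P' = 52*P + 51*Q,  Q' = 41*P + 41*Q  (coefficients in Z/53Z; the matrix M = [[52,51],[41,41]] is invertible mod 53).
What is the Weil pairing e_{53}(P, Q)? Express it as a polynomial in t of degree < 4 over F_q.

Under M = [[52,51],[41,41]] in GL_2(Z/53), e_{53}(P',Q') = e_{53}(P,Q)^(52*41-51*41 mod 53).
Hence e(P,Q) = e(P',Q')^{22} where 22 = 41^{-1} mod 53.
n = 53 = (110101)_2 (6 bits, wt 4); accumulate f_{53,P'}(Q'+S)/f_{53,P'}(S) along the 5-step ladder.
So e_{53}(P',Q') = 117699516510668 + 84200061379308*t + 128602162804216*t^2 + 105732632241841*t^3.
Thus e_{53}(P,Q) = 19304619813300 + 141953241819097*t + 33163166724066*t^2 + 85339900332095*t^3.

19304619813300 + 141953241819097*t + 33163166724066*t^2 + 85339900332095*t^3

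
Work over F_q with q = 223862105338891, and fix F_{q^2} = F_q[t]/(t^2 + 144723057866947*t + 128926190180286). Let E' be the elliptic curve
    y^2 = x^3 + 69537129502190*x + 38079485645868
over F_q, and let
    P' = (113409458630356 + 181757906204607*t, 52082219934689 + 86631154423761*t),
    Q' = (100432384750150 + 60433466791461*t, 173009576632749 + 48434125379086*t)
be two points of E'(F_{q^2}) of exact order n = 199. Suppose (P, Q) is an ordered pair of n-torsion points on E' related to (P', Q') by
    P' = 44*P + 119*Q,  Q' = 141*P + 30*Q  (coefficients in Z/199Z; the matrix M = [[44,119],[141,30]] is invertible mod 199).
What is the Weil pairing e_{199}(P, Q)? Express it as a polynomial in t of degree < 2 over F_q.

146193834411358 + 51394591649292*t

e_{199} is bilinear + alternating on E[199], so e_{199}(44*P + 119*Q, 141*P + 30*Q) = e_{199}(P,Q)^(44*30-119*141).
Inverting 63 mod 199: 139. Thus e_{199}(P,Q) = e(P',Q')^{139}.
n = 199 = (11000111)_2 (8 bits, wt 5); accumulate f_{199,P'}(Q'+S)/f_{199,P'}(S) along the 7-step ladder.
f_P(D_Q)/f_Q(D_P) = 176374113478282 + 150676266514727*t.
Finally e_{199}(P,Q) = 146193834411358 + 51394591649292*t.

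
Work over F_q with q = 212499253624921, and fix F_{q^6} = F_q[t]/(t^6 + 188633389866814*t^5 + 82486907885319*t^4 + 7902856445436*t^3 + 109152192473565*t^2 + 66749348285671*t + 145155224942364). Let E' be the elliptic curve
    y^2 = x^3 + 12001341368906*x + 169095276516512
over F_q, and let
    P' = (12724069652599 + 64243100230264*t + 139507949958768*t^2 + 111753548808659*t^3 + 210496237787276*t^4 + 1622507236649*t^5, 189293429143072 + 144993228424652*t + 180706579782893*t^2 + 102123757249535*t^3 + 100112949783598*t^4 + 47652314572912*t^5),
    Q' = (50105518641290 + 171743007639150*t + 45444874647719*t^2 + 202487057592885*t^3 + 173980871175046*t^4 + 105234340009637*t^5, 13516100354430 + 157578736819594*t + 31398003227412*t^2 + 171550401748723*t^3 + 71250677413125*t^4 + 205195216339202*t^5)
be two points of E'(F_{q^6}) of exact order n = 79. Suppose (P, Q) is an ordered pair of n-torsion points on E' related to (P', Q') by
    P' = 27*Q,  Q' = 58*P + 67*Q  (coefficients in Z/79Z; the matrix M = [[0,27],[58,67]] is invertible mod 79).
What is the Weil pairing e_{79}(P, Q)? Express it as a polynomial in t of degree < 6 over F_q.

130046608616134 + 190568984601699*t + 187963662180281*t^2 + 209524663824773*t^3 + 121485720718245*t^4 + 142015848369383*t^5

The 79-Weil pairing on E[79] over F_{212499253624921} is alternating-bilinear: e_{79}(P',Q') = e_{79}(P,Q)^det(M).
Hence e(P,Q) = e(P',Q')^{17} where 17 = 14^{-1} mod 79.
Double-and-add over 1001111: 7-1 doublings, 5-1 additions; each step l_{T,T}/v_{2T} or l_{T,P'}/v at Q'+S for random S.
The quotient is 67591675079742 + 180521447004417*t + 77500754228836*t^2 + 69785610723180*t^3 + 137545394986392*t^4 + 84444955884861*t^5.
Raise to 17: e(P,Q) = 130046608616134 + 190568984601699*t + 187963662180281*t^2 + 209524663824773*t^3 + 121485720718245*t^4 + 142015848369383*t^5 in mu_{79}.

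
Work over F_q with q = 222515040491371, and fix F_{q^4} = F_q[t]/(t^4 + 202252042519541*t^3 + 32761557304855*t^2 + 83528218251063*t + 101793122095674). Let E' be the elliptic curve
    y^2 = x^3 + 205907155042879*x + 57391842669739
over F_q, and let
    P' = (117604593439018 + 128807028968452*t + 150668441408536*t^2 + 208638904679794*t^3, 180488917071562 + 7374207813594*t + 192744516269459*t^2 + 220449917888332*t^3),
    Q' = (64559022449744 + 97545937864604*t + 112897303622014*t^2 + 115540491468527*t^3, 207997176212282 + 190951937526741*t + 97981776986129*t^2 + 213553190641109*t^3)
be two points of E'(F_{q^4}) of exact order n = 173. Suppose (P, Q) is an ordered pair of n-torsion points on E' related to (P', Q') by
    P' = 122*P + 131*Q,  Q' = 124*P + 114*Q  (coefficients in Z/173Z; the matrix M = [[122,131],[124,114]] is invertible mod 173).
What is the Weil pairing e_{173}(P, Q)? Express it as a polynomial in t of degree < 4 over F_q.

Under M = [[122,131],[124,114]] in GL_2(Z/173), e_{173}(P',Q') = e_{173}(P,Q)^(122*114-131*124 mod 173).
So e_{173}(P,Q) = e_{173}(P',Q')^{171}, since 86*171 = 1 mod 173.
Double-and-add over 10101101: 8-1 doublings, 5-1 additions; each step l_{T,T}/v_{2T} or l_{T,P'}/v at Q'+S for random S.
Miller gives e_{173}(P',Q') = 189351935761135 + 16662357383664*t + 138461974415995*t^2 + 191392099727581*t^3 in F_{222515040491371^4}.
Raise to 171: e(P,Q) = 141502364216450 + 45943052038822*t + 218948211378816*t^2 + 66301825147094*t^3 in mu_{173}.

141502364216450 + 45943052038822*t + 218948211378816*t^2 + 66301825147094*t^3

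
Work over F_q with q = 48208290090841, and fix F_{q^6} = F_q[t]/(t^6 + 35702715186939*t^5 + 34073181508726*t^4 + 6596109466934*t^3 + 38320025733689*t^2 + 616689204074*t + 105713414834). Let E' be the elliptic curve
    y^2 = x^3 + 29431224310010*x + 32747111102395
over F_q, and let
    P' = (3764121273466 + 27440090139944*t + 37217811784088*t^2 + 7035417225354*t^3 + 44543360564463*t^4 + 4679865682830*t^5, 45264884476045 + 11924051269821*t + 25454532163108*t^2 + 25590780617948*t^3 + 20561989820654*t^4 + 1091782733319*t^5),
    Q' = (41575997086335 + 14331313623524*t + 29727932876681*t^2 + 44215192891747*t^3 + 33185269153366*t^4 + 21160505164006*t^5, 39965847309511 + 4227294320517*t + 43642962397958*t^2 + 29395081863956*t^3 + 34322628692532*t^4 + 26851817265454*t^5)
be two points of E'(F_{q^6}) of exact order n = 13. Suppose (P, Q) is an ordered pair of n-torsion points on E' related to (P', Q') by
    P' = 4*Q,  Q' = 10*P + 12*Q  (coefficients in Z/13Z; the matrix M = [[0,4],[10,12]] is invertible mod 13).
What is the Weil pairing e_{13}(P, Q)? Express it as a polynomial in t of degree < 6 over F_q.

The 13-Weil pairing on E[13] over F_{48208290090841} is alternating-bilinear: e_{13}(P',Q') = e_{13}(P,Q)^det(M).
Inverting 12 mod 13: 12. Thus e_{13}(P,Q) = e(P',Q')^{12}.
Build f_{13,P'} and f_{13,Q'} via the 4-bit ladder of 13=1101_2; evaluate at shifted divisors; quotient in F_{48208290090841^6}.
f_P(D_Q)/f_Q(D_P) = 36660370133736 + 25560906276469*t + 43904047988068*t^2 + 8821169097265*t^3 + 17867310645062*t^4 + 17333165227504*t^5.
Hence e(P,Q) = 9704110672163 + 5599518455887*t + 25820216313056*t^2 + 19000146324645*t^3 + 22888869510715*t^4 + 39668079251978*t^5 in F_{48208290090841^6}^*.

9704110672163 + 5599518455887*t + 25820216313056*t^2 + 19000146324645*t^3 + 22888869510715*t^4 + 39668079251978*t^5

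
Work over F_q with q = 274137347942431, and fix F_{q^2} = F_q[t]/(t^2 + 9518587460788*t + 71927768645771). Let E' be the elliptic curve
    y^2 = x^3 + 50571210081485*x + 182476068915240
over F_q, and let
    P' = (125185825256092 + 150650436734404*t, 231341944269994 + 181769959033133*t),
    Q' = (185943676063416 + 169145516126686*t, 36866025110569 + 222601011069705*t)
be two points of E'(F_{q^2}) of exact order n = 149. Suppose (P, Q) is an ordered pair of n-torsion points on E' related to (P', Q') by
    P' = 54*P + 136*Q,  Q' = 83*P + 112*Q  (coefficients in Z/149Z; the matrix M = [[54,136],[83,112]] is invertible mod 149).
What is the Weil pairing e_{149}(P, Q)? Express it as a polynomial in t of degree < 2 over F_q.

3930995020656 + 4303375281628*t

The 149-Weil pairing on E[149] over F_{274137347942431} is alternating-bilinear: e_{149}(P',Q') = e_{149}(P,Q)^det(M).
det M = 54*112 - 136*83 = -5240 = 124 (mod 149); 124^{-1} = 143 (mod 149).
Run Miller on y^2=x^3+50571210081485*x+182476068915240 over F_{274137347942431}: ladder 10010101 (8 bits); e = f_P(D_Q)/f_Q(D_P).
Result: e(P',Q') = 91890523498488 + 249890858307133*t.
Finally e_{149}(P,Q) = 3930995020656 + 4303375281628*t.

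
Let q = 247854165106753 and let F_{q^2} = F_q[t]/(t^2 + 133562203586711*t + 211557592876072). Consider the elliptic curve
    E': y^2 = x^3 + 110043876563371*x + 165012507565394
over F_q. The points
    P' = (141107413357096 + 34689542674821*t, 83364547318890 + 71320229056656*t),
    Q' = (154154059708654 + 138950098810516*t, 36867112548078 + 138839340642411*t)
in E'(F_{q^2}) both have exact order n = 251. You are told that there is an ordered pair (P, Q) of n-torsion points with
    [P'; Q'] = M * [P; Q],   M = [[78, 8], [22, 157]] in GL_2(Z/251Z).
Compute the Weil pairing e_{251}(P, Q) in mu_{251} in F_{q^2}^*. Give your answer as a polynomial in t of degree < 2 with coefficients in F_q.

Alternating bilinearity on E[251] (values in mu_{251} in F_{247854165106753^2}) gives e(P',Q') = e(P,Q)^det(M).
det M = 78*157 - 8*22 = 12070 = 22 (mod 251); 22^{-1} = 194 (mod 251).
Build f_{251,P'} and f_{251,Q'} via the 8-bit ladder of 251=11111011_2; evaluate at shifted divisors; quotient in F_{247854165106753^2}.
f_P(D_Q)/f_Q(D_P) = 53126089546795 + 43031198051159*t.
Thus e_{251}(P,Q) = 220764248348438 + 86895501376702*t.

220764248348438 + 86895501376702*t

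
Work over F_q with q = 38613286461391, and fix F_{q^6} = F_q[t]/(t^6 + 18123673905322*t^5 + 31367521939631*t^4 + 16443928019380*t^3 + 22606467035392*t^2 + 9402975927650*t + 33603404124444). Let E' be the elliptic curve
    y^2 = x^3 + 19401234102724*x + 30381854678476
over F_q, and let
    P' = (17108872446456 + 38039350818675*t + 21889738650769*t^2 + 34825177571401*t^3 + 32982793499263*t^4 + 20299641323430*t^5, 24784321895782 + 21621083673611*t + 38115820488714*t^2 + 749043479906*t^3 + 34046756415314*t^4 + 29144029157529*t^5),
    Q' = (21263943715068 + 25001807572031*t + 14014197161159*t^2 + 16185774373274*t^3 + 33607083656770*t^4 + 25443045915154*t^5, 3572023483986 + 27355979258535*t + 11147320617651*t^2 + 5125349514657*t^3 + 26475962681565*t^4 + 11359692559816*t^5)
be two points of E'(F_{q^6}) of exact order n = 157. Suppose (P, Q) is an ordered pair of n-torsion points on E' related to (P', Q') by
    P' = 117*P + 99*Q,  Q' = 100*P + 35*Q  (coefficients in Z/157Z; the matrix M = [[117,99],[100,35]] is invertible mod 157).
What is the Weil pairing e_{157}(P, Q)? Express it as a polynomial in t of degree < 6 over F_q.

Under M = [[117,99],[100,35]] in GL_2(Z/157), e_{157}(P',Q') = e_{157}(P,Q)^(117*35-99*100 mod 157).
Hence e(P,Q) = e(P',Q')^{118} where 118 = 4^{-1} mod 157.
Miller loop for e_{157} over F_{38613286461391^6}: bits of 157 = 10011101; 7 double steps + 4 add steps, l/v at each.
Result: e(P',Q') = 6640024015746 + 32252577432867*t + 35295515828212*t^2 + 38333814998218*t^3 + 4819823040623*t^4 + 8159395304728*t^5.
Thus e_{157}(P,Q) = 36176787068851 + 35191799965661*t + 16414325676647*t^2 + 21640842386436*t^3 + 30983963733669*t^4 + 10203318684536*t^5.

36176787068851 + 35191799965661*t + 16414325676647*t^2 + 21640842386436*t^3 + 30983963733669*t^4 + 10203318684536*t^5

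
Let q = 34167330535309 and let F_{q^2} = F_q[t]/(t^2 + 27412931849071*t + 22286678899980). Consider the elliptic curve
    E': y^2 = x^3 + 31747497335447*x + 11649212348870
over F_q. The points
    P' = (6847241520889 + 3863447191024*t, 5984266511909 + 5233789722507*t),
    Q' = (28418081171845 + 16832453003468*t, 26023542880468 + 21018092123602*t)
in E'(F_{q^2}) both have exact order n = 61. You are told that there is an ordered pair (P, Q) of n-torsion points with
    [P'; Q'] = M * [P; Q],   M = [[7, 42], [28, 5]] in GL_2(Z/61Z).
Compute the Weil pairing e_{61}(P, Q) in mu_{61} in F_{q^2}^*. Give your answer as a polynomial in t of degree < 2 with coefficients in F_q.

19112219511552 + 29947380256028*t

Under M = [[7,42],[28,5]] in GL_2(Z/61), e_{61}(P',Q') = e_{61}(P,Q)^(7*5-42*28 mod 61).
det(M) mod 61 = 18; its inverse in (Z/61)^* is 17 (check: 18*17 mod 61 = 1).
Build f_{61,P'} and f_{61,Q'} via the 6-bit ladder of 61=111101_2; evaluate at shifted divisors; quotient in F_{34167330535309^2}.
The quotient is 30793581497973 + 25840260226612*t.
Hence e(P,Q) = 19112219511552 + 29947380256028*t in F_{34167330535309^2}^*.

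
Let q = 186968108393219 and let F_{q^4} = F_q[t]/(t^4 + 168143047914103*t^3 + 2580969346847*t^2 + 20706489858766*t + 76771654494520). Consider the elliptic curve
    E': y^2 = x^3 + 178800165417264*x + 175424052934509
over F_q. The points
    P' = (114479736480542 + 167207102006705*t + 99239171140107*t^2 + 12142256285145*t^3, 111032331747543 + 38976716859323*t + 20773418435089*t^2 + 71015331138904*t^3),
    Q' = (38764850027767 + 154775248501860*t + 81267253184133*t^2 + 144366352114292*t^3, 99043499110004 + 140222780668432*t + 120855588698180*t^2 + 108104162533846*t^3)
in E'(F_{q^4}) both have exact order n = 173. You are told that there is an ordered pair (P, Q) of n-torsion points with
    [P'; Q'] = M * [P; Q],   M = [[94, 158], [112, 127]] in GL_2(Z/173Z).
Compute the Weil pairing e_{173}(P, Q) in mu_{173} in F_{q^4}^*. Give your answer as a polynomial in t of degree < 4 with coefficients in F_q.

Since e_{173}(P,P)=e_{173}(Q,Q)=1 and e_{173}(Q,P)=e_{173}(P,Q)^{-1}, expanding e_{173}(94*P + 158*Q,112*P + 127*Q) leaves e(P,Q)^det(M).
det M = 94*127 - 158*112 = -5758 = 124 (mod 173); 124^{-1} = 60 (mod 173).
Double-and-add over 10101101: 8-1 doublings, 5-1 additions; each step l_{T,T}/v_{2T} or l_{T,P'}/v at Q'+S for random S.
The quotient is 9136466667273 + 86362910795065*t + 36448371667141*t^2 + 94543741918395*t^3.
Raise to 60: e(P,Q) = 81056998570383 + 136524966270966*t + 178977265496893*t^2 + 35475574482205*t^3 in mu_{173}.

81056998570383 + 136524966270966*t + 178977265496893*t^2 + 35475574482205*t^3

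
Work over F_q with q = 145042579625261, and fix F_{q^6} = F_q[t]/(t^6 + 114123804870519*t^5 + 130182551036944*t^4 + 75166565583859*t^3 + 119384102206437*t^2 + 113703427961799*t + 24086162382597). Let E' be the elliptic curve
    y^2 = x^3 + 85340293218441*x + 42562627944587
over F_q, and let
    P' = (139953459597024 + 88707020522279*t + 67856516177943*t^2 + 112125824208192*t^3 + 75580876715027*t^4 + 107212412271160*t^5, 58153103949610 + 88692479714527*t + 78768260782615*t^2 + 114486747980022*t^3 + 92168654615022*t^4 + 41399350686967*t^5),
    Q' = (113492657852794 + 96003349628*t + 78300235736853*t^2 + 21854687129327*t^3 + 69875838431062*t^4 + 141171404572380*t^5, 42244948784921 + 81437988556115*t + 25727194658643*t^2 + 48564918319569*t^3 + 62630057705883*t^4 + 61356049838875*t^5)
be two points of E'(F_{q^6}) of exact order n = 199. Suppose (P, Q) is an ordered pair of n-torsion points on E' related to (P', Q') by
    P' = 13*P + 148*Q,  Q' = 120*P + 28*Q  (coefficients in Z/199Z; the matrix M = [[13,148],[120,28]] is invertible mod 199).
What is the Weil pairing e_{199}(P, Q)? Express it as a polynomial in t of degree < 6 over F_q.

Since e_{199}(P,P)=e_{199}(Q,Q)=1 and e_{199}(Q,P)=e_{199}(P,Q)^{-1}, expanding e_{199}(13*P + 148*Q,120*P + 28*Q) leaves e(P,Q)^det(M).
Inverting 116 mod 199: 187. Thus e_{199}(P,Q) = e(P',Q')^{187}.
Run Miller on y^2=x^3+85340293218441*x+42562627944587 over F_{145042579625261}: ladder 11000111 (8 bits); e = f_P(D_Q)/f_Q(D_P).
e_{199}(P',Q') = 86507107126489 + 42888350112175*t + 120580495034551*t^2 + 63461297090122*t^3 + 22937783803805*t^4 + 9959596399066*t^5.
Raise to 187: e(P,Q) = 111617640657828 + 117411700609436*t + 26734984970656*t^2 + 13666945322310*t^3 + 97694699453116*t^4 + 110462195455834*t^5 in mu_{199}.

111617640657828 + 117411700609436*t + 26734984970656*t^2 + 13666945322310*t^3 + 97694699453116*t^4 + 110462195455834*t^5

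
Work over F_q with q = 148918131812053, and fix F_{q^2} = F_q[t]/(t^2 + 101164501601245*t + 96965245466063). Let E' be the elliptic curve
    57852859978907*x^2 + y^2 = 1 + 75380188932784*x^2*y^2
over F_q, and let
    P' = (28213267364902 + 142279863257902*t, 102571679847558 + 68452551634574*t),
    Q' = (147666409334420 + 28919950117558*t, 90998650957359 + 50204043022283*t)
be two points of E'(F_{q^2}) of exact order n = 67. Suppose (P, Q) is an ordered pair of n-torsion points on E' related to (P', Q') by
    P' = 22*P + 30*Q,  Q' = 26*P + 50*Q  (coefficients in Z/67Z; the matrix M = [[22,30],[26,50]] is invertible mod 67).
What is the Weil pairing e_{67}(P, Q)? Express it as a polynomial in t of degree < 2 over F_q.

114088139785419 + 117207396999608*t

The 67-Weil pairing on E[67] over F_{148918131812053} is alternating-bilinear: e_{67}(P',Q') = e_{67}(P,Q)^det(M).
22*50 - 30*26 = 320; reduced mod 67: det = 52, inverse 58.
Edwards a_E,d_E -> Montgomery A=16785735649746,B=85277452410129 -> Weierstrass 105840910901396,28532412497796 via alpha=96664574057975,beta=32847700714544.
Run Miller on y^2=x^3+105840910901396*x+28532412497796 over F_{148918131812053}: ladder 1000011 (7 bits); e = f_P(D_Q)/f_Q(D_P).
So e_{67}(P',Q') = 148202771622815 + 74632941919753*t.
Raise to 58: e(P,Q) = 114088139785419 + 117207396999608*t in mu_{67}.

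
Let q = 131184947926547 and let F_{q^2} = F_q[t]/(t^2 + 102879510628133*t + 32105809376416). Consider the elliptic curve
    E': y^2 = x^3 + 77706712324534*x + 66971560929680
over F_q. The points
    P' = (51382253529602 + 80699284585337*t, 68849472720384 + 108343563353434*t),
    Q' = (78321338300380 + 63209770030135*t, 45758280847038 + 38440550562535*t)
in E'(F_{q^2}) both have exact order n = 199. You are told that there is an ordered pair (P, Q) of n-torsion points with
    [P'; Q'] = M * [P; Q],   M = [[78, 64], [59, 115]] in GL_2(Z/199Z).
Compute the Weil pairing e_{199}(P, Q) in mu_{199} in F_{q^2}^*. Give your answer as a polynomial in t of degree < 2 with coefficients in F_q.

74197762393430 + 40846216314276*t

Alternating bilinearity on E[199] (values in mu_{199} in F_{131184947926547^2}) gives e(P',Q') = e(P,Q)^det(M).
So e_{199}(P,Q) = e_{199}(P',Q')^{10}, since 20*10 = 1 mod 199.
Run Miller on y^2=x^3+77706712324534*x+66971560929680 over F_{131184947926547}: ladder 11000111 (8 bits); e = f_P(D_Q)/f_Q(D_P).
e_{199}(P',Q') = 32773416710097 + 82389771640541*t.
e_{199}(P,Q) = (32773416710097 + 82389771640541*t)^{10} = 74197762393430 + 40846216314276*t.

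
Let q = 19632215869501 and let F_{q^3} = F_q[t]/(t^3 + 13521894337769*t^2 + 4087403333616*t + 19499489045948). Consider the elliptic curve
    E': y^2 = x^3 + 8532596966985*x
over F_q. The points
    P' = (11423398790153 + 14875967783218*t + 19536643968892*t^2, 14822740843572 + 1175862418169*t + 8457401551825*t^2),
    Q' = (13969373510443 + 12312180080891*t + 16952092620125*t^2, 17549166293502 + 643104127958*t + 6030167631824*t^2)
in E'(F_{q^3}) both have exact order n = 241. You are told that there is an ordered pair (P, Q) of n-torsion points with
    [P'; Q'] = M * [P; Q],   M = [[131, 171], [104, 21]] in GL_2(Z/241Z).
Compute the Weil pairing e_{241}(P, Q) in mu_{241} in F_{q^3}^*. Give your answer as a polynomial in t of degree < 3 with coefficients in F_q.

16019995472282 + 3752628190678*t + 19268420469182*t^2

e_{241}(aP+bQ,cP+dQ) = e_{241}(P,Q)^(ad-bc); with (a,b,c,d)=(131,171,104,21) this gives the det-241 law.
det(M) mod 241 = 150; its inverse in (Z/241)^* is 143 (check: 150*143 mod 241 = 1).
Run Miller on y^2=x^3+8532596966985*x over F_{19632215869501}: ladder 11110001 (8 bits); e = f_P(D_Q)/f_Q(D_P).
So e_{241}(P',Q') = 266569833311 + 11006955438023*t + 9128450855050*t^2.
Thus e_{241}(P,Q) = 16019995472282 + 3752628190678*t + 19268420469182*t^2.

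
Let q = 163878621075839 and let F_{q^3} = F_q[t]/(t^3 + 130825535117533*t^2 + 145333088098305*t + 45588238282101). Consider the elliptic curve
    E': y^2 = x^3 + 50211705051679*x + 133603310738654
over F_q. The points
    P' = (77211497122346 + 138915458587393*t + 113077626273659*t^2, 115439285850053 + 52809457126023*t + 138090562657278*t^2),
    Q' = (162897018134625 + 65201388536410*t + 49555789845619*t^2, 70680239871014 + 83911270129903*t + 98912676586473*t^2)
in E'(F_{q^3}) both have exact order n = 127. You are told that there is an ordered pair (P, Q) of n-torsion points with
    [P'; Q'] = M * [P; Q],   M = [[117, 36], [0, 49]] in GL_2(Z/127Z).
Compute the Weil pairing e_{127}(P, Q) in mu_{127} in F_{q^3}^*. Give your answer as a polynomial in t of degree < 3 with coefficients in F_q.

The 127-Weil pairing on E[127] over F_{163878621075839} is alternating-bilinear: e_{127}(P',Q') = e_{127}(P,Q)^det(M).
det(M) mod 127 = 18; its inverse in (Z/127)^* is 120 (check: 18*120 mod 127 = 1).
Run Miller on y^2=x^3+50211705051679*x+133603310738654 over F_{163878621075839}: ladder 1111111 (7 bits); e = f_P(D_Q)/f_Q(D_P).
Result: e(P',Q') = 73237234586058 + 70495810506823*t + 17596184919080*t^2.
Finally e_{127}(P,Q) = 71918123292723 + 34225333984801*t + 34586734379584*t^2.

71918123292723 + 34225333984801*t + 34586734379584*t^2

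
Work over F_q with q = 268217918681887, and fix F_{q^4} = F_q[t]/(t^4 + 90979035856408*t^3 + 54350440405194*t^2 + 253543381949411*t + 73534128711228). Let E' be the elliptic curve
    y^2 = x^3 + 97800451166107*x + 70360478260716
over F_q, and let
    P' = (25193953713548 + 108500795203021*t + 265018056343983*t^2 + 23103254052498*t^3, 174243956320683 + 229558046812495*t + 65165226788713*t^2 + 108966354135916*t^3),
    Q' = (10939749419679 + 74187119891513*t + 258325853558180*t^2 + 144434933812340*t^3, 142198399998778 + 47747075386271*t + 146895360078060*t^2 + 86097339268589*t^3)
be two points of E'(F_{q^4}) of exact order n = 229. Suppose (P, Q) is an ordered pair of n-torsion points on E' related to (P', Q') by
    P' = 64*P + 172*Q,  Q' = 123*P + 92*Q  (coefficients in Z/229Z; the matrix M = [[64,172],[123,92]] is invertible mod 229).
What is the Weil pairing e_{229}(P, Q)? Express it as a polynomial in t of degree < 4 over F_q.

Since e_{229}(P,P)=e_{229}(Q,Q)=1 and e_{229}(Q,P)=e_{229}(P,Q)^{-1}, expanding e_{229}(64*P + 172*Q,123*P + 92*Q) leaves e(P,Q)^det(M).
Inverting 75 mod 229: 171. Thus e_{229}(P,Q) = e(P',Q')^{171}.
Run Miller on y^2=x^3+97800451166107*x+70360478260716 over F_{268217918681887}: ladder 11100101 (8 bits); e = f_P(D_Q)/f_Q(D_P).
f_P(D_Q)/f_Q(D_P) = 11865076757106 + 106985102979536*t + 185506297719442*t^2 + 85542207988981*t^3.
Finally e_{229}(P,Q) = 172959489463313 + 257863938284774*t + 111162479594309*t^2 + 254173429536277*t^3.

172959489463313 + 257863938284774*t + 111162479594309*t^2 + 254173429536277*t^3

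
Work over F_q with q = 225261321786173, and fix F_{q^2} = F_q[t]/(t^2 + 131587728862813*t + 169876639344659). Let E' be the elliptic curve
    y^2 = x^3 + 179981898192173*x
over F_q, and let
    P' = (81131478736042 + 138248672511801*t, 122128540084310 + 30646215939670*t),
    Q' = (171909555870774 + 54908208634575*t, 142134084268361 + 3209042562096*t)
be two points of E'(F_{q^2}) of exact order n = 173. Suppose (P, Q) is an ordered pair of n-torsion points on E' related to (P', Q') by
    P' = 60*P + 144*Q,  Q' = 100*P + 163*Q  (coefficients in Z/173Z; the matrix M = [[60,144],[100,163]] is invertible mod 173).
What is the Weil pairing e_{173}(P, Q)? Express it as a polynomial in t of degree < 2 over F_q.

e_{173} is bilinear + alternating on E[173], so e_{173}(60*P + 144*Q, 100*P + 163*Q) = e_{173}(P,Q)^(60*163-144*100).
60*163 - 144*100 = -4620; reduced mod 173: det = 51, inverse 95.
n = 173 = (10101101)_2 (8 bits, wt 5); accumulate f_{173,P'}(Q'+S)/f_{173,P'}(S) along the 7-step ladder.
Miller gives e_{173}(P',Q') = 139303465423652 + 47134558643561*t in F_{225261321786173^2}.
e_{173}(P,Q) = (139303465423652 + 47134558643561*t)^{95} = 217617103855135 + 78813735643150*t.

217617103855135 + 78813735643150*t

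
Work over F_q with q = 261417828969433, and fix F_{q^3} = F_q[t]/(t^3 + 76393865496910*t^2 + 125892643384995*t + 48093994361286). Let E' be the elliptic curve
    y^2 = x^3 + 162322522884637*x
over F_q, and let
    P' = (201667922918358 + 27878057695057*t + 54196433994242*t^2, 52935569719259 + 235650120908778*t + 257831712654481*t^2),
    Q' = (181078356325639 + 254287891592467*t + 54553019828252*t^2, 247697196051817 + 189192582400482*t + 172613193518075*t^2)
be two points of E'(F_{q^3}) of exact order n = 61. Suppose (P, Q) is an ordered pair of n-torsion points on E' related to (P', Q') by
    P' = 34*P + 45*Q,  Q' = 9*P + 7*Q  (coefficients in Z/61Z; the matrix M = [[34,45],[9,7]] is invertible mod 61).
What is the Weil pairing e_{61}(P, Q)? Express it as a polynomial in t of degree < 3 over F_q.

112538545832659 + 21197773340677*t + 136992606299311*t^2

e_{61}(aP+bQ,cP+dQ) = e_{61}(P,Q)^(ad-bc); with (a,b,c,d)=(34,45,9,7) this gives the det-61 law.
34*7 - 45*9 = -167; reduced mod 61: det = 16, inverse 42.
Run Miller on y^2=x^3+162322522884637*x over F_{261417828969433}: ladder 111101 (6 bits); e = f_P(D_Q)/f_Q(D_P).
So e_{61}(P',Q') = 123680761549393 + 56484474710671*t + 232999123525293*t^2.
Finally e_{61}(P,Q) = 112538545832659 + 21197773340677*t + 136992606299311*t^2.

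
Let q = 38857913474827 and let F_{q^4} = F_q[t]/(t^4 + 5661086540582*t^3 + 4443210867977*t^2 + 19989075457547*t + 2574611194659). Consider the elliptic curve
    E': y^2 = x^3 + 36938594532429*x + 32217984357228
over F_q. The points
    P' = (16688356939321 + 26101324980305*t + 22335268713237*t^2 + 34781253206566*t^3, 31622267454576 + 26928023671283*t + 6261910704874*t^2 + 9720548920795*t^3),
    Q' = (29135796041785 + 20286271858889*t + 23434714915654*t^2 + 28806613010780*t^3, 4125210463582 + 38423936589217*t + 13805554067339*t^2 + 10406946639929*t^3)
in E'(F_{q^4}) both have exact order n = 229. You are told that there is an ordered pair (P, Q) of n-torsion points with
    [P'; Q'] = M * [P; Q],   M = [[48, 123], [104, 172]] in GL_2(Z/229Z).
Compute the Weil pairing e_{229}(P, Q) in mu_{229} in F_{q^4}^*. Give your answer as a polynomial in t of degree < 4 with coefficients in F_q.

6758938976229 + 7260282454150*t + 12955549163876*t^2 + 8668485720993*t^3

Since e_{229}(P,P)=e_{229}(Q,Q)=1 and e_{229}(Q,P)=e_{229}(P,Q)^{-1}, expanding e_{229}(48*P + 123*Q,104*P + 172*Q) leaves e(P,Q)^det(M).
48*172 - 123*104 = -4536; reduced mod 229: det = 44, inverse 203.
Run Miller on y^2=x^3+36938594532429*x+32217984357228 over F_{38857913474827}: ladder 11100101 (8 bits); e = f_P(D_Q)/f_Q(D_P).
f_P(D_Q)/f_Q(D_P) = 5990244564465 + 24321513903017*t + 31286678283011*t^2 + 3441223282120*t^3.
Thus e_{229}(P,Q) = 6758938976229 + 7260282454150*t + 12955549163876*t^2 + 8668485720993*t^3.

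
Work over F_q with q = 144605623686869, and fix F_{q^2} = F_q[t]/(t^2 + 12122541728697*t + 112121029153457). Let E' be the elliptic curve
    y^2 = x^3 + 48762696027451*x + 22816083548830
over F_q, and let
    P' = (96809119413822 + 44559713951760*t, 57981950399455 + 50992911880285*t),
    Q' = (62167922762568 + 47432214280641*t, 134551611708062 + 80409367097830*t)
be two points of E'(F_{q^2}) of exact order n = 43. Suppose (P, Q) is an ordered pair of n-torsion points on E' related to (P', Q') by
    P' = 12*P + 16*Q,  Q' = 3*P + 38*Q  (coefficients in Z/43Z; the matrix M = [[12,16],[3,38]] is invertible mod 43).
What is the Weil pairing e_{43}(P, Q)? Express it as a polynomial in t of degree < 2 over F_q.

138055163856122 + 142624101111449*t

Alternating bilinearity on E[43] (values in mu_{43} in F_{144605623686869^2}) gives e(P',Q') = e(P,Q)^det(M).
det M = 12*38 - 16*3 = 408 = 21 (mod 43); 21^{-1} = 41 (mod 43).
6-bit Miller (101011) on E'/F_{144605623686869} with a'=48762696027451, b'=22816083548830: accumulate tangent/chord ratios at Q'+S and P'+S'.
The quotient is 105087318676816 + 46495721698166*t.
Raise to 41: e(P,Q) = 138055163856122 + 142624101111449*t in mu_{43}.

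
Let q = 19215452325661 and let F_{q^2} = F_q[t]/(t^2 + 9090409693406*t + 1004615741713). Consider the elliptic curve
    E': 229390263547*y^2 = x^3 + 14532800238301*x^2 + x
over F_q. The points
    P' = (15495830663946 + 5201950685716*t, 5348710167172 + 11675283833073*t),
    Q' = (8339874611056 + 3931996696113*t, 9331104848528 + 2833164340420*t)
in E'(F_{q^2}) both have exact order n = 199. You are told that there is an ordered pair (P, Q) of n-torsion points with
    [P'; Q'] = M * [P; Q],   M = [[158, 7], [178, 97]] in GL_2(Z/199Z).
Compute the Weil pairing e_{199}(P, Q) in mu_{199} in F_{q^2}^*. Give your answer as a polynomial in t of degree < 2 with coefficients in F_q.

1790844505425 + 6381116090915*t

The 199-Weil pairing on E[199] over F_{19215452325661} is alternating-bilinear: e_{199}(P',Q') = e_{199}(P,Q)^det(M).
det(M) mod 199 = 150; its inverse in (Z/199)^* is 134 (check: 150*134 mod 199 = 1).
(x,y)|->(7929519001476x+13772475353393,7929519001476y) sends E' to y^2=x^3+12552823828071.
n = 199 = (11000111)_2 (8 bits, wt 5); accumulate f_{199,P'}(Q'+S)/f_{199,P'}(S) along the 7-step ladder.
Miller gives e_{199}(P',Q') = 15807613153290 + 8494415459027*t in F_{19215452325661^2}.
Finally e_{199}(P,Q) = 1790844505425 + 6381116090915*t.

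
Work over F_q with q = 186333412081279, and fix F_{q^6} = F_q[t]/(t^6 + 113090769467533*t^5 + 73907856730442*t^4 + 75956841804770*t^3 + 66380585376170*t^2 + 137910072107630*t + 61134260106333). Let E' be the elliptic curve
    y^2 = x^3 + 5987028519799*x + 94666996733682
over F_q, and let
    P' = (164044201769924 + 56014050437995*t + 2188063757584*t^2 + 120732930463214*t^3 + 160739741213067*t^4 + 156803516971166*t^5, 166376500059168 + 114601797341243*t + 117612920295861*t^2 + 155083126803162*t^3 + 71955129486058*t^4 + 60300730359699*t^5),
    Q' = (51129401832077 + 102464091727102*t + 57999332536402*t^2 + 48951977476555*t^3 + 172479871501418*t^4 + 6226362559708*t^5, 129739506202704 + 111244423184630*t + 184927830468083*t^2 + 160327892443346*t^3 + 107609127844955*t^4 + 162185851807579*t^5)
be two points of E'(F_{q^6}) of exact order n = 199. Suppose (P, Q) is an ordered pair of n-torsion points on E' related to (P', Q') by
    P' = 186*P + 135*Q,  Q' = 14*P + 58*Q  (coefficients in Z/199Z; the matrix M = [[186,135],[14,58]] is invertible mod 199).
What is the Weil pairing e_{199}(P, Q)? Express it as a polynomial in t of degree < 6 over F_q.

68803907133607 + 139422801847886*t + 159468958108848*t^2 + 89266726848133*t^3 + 73609620299890*t^4 + 25811134772366*t^5

e_{199}(aP+bQ,cP+dQ) = e_{199}(P,Q)^(ad-bc); with (a,b,c,d)=(186,135,14,58) this gives the det-199 law.
So e_{199}(P,Q) = e_{199}(P',Q')^{192}, since 142*192 = 1 mod 199.
Run Miller on y^2=x^3+5987028519799*x+94666996733682 over F_{186333412081279}: ladder 11000111 (8 bits); e = f_P(D_Q)/f_Q(D_P).
Result: e(P',Q') = 105553109556160 + 144395671032242*t + 125899808977012*t^2 + 39894255768365*t^3 + 140614463866126*t^4 + 21488175946591*t^5.
Raise to 192: e(P,Q) = 68803907133607 + 139422801847886*t + 159468958108848*t^2 + 89266726848133*t^3 + 73609620299890*t^4 + 25811134772366*t^5 in mu_{199}.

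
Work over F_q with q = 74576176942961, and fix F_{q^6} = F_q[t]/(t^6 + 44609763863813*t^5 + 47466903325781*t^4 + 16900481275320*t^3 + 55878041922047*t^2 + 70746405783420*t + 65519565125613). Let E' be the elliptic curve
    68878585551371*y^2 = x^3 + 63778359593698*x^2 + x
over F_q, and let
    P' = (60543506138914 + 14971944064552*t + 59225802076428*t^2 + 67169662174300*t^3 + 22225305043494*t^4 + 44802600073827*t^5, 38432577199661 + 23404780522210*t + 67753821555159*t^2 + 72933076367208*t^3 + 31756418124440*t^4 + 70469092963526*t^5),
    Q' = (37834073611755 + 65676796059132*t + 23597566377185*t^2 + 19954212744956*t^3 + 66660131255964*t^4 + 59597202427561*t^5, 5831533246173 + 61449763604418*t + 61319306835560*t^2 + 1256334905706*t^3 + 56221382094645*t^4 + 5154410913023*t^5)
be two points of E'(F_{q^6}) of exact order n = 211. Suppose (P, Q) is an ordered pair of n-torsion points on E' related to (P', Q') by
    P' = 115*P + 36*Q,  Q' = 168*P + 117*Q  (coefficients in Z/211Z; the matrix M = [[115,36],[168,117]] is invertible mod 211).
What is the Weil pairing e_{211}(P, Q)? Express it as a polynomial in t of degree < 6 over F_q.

25019486773958 + 6891102171375*t + 69512054362533*t^2 + 18294164647133*t^3 + 37358379544638*t^4 + 9492233143783*t^5

e_{211}(aP+bQ,cP+dQ) = e_{211}(P,Q)^(ad-bc); with (a,b,c,d)=(115,36,168,117) this gives the det-211 law.
det M = 115*117 - 36*168 = 7407 = 22 (mod 211); 22^{-1} = 48 (mod 211).
Montgomery->Weierstrass: x_W = 21865049613637*x+30258904258475, y_W=21865049613637*y on F_{74576176942961}; lands on y^2=x^3+57414851608906*x+53096714690858.
Miller loop for e_{211} over F_{74576176942961^6}: bits of 211 = 11010011; 7 double steps + 4 add steps, l/v at each.
Miller gives e_{211}(P',Q') = 26634129610744 + 70343559088630*t + 35107184379837*t^2 + 15346854144199*t^3 + 45173962374743*t^4 + 22413187909818*t^5 in F_{74576176942961^6}.
e_{211}(P,Q) = (26634129610744 + 70343559088630*t + 35107184379837*t^2 + 15346854144199*t^3 + 45173962374743*t^4 + 22413187909818*t^5)^{48} = 25019486773958 + 6891102171375*t + 69512054362533*t^2 + 18294164647133*t^3 + 37358379544638*t^4 + 9492233143783*t^5.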